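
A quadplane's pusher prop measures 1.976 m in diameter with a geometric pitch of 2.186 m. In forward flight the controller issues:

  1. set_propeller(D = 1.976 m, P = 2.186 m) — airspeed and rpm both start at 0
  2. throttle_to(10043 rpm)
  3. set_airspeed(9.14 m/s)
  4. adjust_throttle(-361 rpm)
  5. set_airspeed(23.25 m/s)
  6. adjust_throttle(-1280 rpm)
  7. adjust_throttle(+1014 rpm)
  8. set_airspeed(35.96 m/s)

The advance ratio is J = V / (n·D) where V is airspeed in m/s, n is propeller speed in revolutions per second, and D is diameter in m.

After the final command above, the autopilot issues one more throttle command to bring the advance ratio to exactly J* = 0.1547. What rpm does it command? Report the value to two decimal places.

rpm = 7058.20

set_propeller: D = 1.976 m, P = 2.186 m (p = P/D = 1.106275); state ← (V=0, rpm=0)
throttle_to(10043): rpm ← 10043
set_airspeed(9.14): V ← 9.14 m/s
adjust_throttle(-361): rpm ← 10043 -361 = 9682
set_airspeed(23.25): V ← 23.25 m/s
adjust_throttle(-1280): rpm ← 9682 -1280 = 8402
adjust_throttle(+1014): rpm ← 8402 +1014 = 9416
set_airspeed(35.96): V ← 35.96 m/s
final state: V = 35.96 m/s, rpm = 9416 → n = rpm/60 = 156.933333 rev/s
target J* = 0.1547; solve J* = V/(n·D) for n: n = V/(J*·D) = 35.96/(0.1547 × 1.976) = 117.636591 rev/s
rpm = 60·n = 7058.195436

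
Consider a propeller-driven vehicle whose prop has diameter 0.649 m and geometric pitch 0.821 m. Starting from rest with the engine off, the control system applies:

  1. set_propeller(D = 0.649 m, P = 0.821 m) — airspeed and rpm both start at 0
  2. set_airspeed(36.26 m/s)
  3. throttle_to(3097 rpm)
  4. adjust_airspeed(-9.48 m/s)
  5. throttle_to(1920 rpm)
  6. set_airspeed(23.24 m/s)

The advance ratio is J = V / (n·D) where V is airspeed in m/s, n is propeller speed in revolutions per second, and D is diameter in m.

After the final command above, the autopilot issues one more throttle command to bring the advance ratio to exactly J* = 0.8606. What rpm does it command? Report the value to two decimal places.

rpm = 2496.56

set_propeller: D = 0.649 m, P = 0.821 m (p = P/D = 1.265023); state ← (V=0, rpm=0)
set_airspeed(36.26): V ← 36.26 m/s
throttle_to(3097): rpm ← 3097
adjust_airspeed(-9.48): V ← 36.26 -9.48 = 26.78 m/s
throttle_to(1920): rpm ← 1920
set_airspeed(23.24): V ← 23.24 m/s
final state: V = 23.24 m/s, rpm = 1920 → n = rpm/60 = 32.000000 rev/s
target J* = 0.8606; solve J* = V/(n·D) for n: n = V/(J*·D) = 23.24/(0.8606 × 0.649) = 41.609269 rev/s
rpm = 60·n = 2496.556135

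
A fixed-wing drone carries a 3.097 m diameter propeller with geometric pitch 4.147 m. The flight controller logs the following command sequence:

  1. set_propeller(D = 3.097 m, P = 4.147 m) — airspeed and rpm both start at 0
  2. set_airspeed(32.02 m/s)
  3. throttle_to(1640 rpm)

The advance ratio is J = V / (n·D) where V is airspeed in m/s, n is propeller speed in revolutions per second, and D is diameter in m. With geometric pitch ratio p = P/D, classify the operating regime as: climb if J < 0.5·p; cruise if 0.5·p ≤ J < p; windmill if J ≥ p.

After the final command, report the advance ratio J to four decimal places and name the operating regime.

set_propeller: D = 3.097 m, P = 4.147 m (p = P/D = 1.339038); state ← (V=0, rpm=0)
set_airspeed(32.02): V ← 32.02 m/s
throttle_to(1640): rpm ← 1640
final state: V = 32.02 m/s, rpm = 1640 → n = rpm/60 = 27.333333 rev/s
J = V / (n·D) = 32.02 / (27.333333 × 3.097) = 0.378257
regime bands: climb J<0.6695 | cruise [0.6695, 1.3390) | windmill J≥1.3390
J = 0.3783 → climb

J = 0.3783, regime = climb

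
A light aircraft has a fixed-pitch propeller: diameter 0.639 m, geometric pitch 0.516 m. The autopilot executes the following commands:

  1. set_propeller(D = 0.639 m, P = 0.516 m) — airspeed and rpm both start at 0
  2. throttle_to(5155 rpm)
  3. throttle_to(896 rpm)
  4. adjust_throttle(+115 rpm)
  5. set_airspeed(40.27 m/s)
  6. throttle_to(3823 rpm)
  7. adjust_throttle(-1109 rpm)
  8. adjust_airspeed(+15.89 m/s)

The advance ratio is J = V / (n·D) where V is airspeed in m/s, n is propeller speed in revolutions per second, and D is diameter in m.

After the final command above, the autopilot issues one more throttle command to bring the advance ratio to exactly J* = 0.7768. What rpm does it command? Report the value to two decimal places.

set_propeller: D = 0.639 m, P = 0.516 m (p = P/D = 0.807512); state ← (V=0, rpm=0)
throttle_to(5155): rpm ← 5155
throttle_to(896): rpm ← 896
adjust_throttle(+115): rpm ← 896 +115 = 1011
set_airspeed(40.27): V ← 40.27 m/s
throttle_to(3823): rpm ← 3823
adjust_throttle(-1109): rpm ← 3823 -1109 = 2714
adjust_airspeed(+15.89): V ← 40.27 +15.89 = 56.16 m/s
final state: V = 56.16 m/s, rpm = 2714 → n = rpm/60 = 45.233333 rev/s
target J* = 0.7768; solve J* = V/(n·D) for n: n = V/(J*·D) = 56.16/(0.7768 × 0.639) = 113.140221 rev/s
rpm = 60·n = 6788.413281

rpm = 6788.41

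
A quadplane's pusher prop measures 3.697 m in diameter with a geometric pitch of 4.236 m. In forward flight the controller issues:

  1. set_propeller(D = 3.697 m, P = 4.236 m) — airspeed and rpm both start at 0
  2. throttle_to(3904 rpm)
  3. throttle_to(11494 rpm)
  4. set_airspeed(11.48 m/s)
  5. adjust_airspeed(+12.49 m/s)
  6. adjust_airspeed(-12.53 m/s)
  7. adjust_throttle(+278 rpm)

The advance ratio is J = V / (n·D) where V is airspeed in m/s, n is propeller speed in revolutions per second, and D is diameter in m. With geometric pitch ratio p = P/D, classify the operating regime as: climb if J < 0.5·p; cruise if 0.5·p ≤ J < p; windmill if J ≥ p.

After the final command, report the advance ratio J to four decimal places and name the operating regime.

set_propeller: D = 3.697 m, P = 4.236 m (p = P/D = 1.145794); state ← (V=0, rpm=0)
throttle_to(3904): rpm ← 3904
throttle_to(11494): rpm ← 11494
set_airspeed(11.48): V ← 11.48 m/s
adjust_airspeed(+12.49): V ← 11.48 +12.49 = 23.97 m/s
adjust_airspeed(-12.53): V ← 23.97 -12.53 = 11.44 m/s
adjust_throttle(+278): rpm ← 11494 +278 = 11772
final state: V = 11.44 m/s, rpm = 11772 → n = rpm/60 = 196.200000 rev/s
J = V / (n·D) = 11.44 / (196.200000 × 3.697) = 0.015772
regime bands: climb J<0.5729 | cruise [0.5729, 1.1458) | windmill J≥1.1458
J = 0.0158 → climb

J = 0.0158, regime = climb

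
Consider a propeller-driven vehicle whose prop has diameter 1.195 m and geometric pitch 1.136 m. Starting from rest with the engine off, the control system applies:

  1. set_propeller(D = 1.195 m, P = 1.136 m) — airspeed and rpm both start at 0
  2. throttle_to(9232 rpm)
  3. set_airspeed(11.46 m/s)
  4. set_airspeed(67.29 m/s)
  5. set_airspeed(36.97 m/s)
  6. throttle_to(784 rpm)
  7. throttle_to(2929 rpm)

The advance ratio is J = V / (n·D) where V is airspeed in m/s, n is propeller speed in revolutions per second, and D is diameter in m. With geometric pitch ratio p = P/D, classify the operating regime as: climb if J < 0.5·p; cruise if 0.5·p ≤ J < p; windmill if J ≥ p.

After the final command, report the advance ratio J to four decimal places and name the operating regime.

J = 0.6337, regime = cruise

set_propeller: D = 1.195 m, P = 1.136 m (p = P/D = 0.950628); state ← (V=0, rpm=0)
throttle_to(9232): rpm ← 9232
set_airspeed(11.46): V ← 11.46 m/s
set_airspeed(67.29): V ← 67.29 m/s
set_airspeed(36.97): V ← 36.97 m/s
throttle_to(784): rpm ← 784
throttle_to(2929): rpm ← 2929
final state: V = 36.97 m/s, rpm = 2929 → n = rpm/60 = 48.816667 rev/s
J = V / (n·D) = 36.97 / (48.816667 × 1.195) = 0.633743
regime bands: climb J<0.4753 | cruise [0.4753, 0.9506) | windmill J≥0.9506
J = 0.6337 → cruise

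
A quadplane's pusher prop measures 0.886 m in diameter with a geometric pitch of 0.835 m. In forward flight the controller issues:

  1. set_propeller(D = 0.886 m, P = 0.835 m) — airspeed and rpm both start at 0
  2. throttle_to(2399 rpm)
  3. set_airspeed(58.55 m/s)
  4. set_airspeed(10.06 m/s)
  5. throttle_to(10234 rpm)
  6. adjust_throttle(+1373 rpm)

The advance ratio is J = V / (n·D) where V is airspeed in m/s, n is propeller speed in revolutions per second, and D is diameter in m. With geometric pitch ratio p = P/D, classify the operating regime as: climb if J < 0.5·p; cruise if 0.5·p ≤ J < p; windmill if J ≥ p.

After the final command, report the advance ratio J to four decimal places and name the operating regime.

J = 0.0587, regime = climb

set_propeller: D = 0.886 m, P = 0.835 m (p = P/D = 0.942438); state ← (V=0, rpm=0)
throttle_to(2399): rpm ← 2399
set_airspeed(58.55): V ← 58.55 m/s
set_airspeed(10.06): V ← 10.06 m/s
throttle_to(10234): rpm ← 10234
adjust_throttle(+1373): rpm ← 10234 +1373 = 11607
final state: V = 10.06 m/s, rpm = 11607 → n = rpm/60 = 193.450000 rev/s
J = V / (n·D) = 10.06 / (193.450000 × 0.886) = 0.058694
regime bands: climb J<0.4712 | cruise [0.4712, 0.9424) | windmill J≥0.9424
J = 0.0587 → climb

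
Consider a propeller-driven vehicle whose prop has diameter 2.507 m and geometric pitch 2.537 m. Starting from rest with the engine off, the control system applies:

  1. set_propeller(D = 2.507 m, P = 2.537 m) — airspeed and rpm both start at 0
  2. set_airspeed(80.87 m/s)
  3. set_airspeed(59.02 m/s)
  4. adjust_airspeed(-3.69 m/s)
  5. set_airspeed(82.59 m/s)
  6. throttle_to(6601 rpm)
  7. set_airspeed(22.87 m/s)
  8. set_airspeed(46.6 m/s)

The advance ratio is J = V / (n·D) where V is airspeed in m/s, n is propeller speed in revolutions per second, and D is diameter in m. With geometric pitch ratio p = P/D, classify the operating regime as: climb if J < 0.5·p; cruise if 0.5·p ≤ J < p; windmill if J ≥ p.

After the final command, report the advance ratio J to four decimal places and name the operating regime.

set_propeller: D = 2.507 m, P = 2.537 m (p = P/D = 1.011966); state ← (V=0, rpm=0)
set_airspeed(80.87): V ← 80.87 m/s
set_airspeed(59.02): V ← 59.02 m/s
adjust_airspeed(-3.69): V ← 59.02 -3.69 = 55.33 m/s
set_airspeed(82.59): V ← 82.59 m/s
throttle_to(6601): rpm ← 6601
set_airspeed(22.87): V ← 22.87 m/s
set_airspeed(46.6): V ← 46.6 m/s
final state: V = 46.6 m/s, rpm = 6601 → n = rpm/60 = 110.016667 rev/s
J = V / (n·D) = 46.6 / (110.016667 × 2.507) = 0.168956
regime bands: climb J<0.5060 | cruise [0.5060, 1.0120) | windmill J≥1.0120
J = 0.1690 → climb

J = 0.1690, regime = climb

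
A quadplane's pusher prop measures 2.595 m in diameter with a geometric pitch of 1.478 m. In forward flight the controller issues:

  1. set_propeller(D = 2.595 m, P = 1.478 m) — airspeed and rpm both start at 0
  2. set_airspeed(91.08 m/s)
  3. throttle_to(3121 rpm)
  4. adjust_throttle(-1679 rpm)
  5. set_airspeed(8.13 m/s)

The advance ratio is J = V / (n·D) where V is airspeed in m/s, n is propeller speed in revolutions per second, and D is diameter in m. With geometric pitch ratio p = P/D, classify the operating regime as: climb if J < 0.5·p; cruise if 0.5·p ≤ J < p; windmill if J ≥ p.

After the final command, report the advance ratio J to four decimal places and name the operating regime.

set_propeller: D = 2.595 m, P = 1.478 m (p = P/D = 0.569557); state ← (V=0, rpm=0)
set_airspeed(91.08): V ← 91.08 m/s
throttle_to(3121): rpm ← 3121
adjust_throttle(-1679): rpm ← 3121 -1679 = 1442
set_airspeed(8.13): V ← 8.13 m/s
final state: V = 8.13 m/s, rpm = 1442 → n = rpm/60 = 24.033333 rev/s
J = V / (n·D) = 8.13 / (24.033333 × 2.595) = 0.130358
regime bands: climb J<0.2848 | cruise [0.2848, 0.5696) | windmill J≥0.5696
J = 0.1304 → climb

J = 0.1304, regime = climb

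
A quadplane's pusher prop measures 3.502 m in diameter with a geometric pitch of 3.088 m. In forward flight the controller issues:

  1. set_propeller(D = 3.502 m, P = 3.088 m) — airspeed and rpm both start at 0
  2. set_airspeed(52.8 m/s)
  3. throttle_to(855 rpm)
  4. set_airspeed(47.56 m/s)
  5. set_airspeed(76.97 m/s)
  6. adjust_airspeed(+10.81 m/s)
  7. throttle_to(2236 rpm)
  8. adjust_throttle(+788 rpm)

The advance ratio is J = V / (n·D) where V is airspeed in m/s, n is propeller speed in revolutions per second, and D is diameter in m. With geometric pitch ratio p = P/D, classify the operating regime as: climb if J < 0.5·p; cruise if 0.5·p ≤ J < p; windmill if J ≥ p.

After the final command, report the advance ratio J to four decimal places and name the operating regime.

J = 0.4973, regime = cruise

set_propeller: D = 3.502 m, P = 3.088 m (p = P/D = 0.881782); state ← (V=0, rpm=0)
set_airspeed(52.8): V ← 52.8 m/s
throttle_to(855): rpm ← 855
set_airspeed(47.56): V ← 47.56 m/s
set_airspeed(76.97): V ← 76.97 m/s
adjust_airspeed(+10.81): V ← 76.97 +10.81 = 87.78 m/s
throttle_to(2236): rpm ← 2236
adjust_throttle(+788): rpm ← 2236 +788 = 3024
final state: V = 87.78 m/s, rpm = 3024 → n = rpm/60 = 50.400000 rev/s
J = V / (n·D) = 87.78 / (50.400000 × 3.502) = 0.497335
regime bands: climb J<0.4409 | cruise [0.4409, 0.8818) | windmill J≥0.8818
J = 0.4973 → cruise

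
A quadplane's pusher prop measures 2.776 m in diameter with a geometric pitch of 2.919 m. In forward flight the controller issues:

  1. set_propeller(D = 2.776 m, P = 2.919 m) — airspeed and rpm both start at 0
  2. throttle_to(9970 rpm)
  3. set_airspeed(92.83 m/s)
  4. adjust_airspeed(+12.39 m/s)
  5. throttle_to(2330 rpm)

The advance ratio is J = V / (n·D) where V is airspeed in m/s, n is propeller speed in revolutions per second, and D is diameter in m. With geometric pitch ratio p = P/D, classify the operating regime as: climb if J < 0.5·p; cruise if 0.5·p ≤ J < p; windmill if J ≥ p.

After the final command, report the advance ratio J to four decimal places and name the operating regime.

J = 0.9761, regime = cruise

set_propeller: D = 2.776 m, P = 2.919 m (p = P/D = 1.051513); state ← (V=0, rpm=0)
throttle_to(9970): rpm ← 9970
set_airspeed(92.83): V ← 92.83 m/s
adjust_airspeed(+12.39): V ← 92.83 +12.39 = 105.22 m/s
throttle_to(2330): rpm ← 2330
final state: V = 105.22 m/s, rpm = 2330 → n = rpm/60 = 38.833333 rev/s
J = V / (n·D) = 105.22 / (38.833333 × 2.776) = 0.976055
regime bands: climb J<0.5258 | cruise [0.5258, 1.0515) | windmill J≥1.0515
J = 0.9761 → cruise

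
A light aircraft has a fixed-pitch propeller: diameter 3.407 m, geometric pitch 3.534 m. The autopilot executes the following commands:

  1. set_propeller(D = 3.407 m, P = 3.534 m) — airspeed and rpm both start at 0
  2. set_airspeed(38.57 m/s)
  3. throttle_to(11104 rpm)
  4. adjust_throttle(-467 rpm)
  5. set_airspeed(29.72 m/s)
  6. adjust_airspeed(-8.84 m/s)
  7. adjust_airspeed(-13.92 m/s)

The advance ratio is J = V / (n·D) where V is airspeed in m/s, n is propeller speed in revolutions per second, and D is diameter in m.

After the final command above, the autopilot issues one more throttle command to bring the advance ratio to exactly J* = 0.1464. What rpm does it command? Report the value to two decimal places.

set_propeller: D = 3.407 m, P = 3.534 m (p = P/D = 1.037276); state ← (V=0, rpm=0)
set_airspeed(38.57): V ← 38.57 m/s
throttle_to(11104): rpm ← 11104
adjust_throttle(-467): rpm ← 11104 -467 = 10637
set_airspeed(29.72): V ← 29.72 m/s
adjust_airspeed(-8.84): V ← 29.72 -8.84 = 20.88 m/s
adjust_airspeed(-13.92): V ← 20.88 -13.92 = 6.96 m/s
final state: V = 6.96 m/s, rpm = 10637 → n = rpm/60 = 177.283333 rev/s
target J* = 0.1464; solve J* = V/(n·D) for n: n = V/(J*·D) = 6.96/(0.1464 × 3.407) = 13.953914 rev/s
rpm = 60·n = 837.234815

rpm = 837.23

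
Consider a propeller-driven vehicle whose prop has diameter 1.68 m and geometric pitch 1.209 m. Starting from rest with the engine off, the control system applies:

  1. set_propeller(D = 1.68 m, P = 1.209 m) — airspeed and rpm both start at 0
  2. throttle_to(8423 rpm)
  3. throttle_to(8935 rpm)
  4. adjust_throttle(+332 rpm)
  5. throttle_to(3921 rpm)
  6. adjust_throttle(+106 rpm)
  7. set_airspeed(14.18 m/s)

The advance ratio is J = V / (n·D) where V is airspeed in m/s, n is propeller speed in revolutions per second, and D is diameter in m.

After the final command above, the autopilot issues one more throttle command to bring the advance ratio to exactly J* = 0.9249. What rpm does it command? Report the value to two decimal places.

rpm = 547.55

set_propeller: D = 1.68 m, P = 1.209 m (p = P/D = 0.719643); state ← (V=0, rpm=0)
throttle_to(8423): rpm ← 8423
throttle_to(8935): rpm ← 8935
adjust_throttle(+332): rpm ← 8935 +332 = 9267
throttle_to(3921): rpm ← 3921
adjust_throttle(+106): rpm ← 3921 +106 = 4027
set_airspeed(14.18): V ← 14.18 m/s
final state: V = 14.18 m/s, rpm = 4027 → n = rpm/60 = 67.116667 rev/s
target J* = 0.9249; solve J* = V/(n·D) for n: n = V/(J*·D) = 14.18/(0.9249 × 1.68) = 9.125826 rev/s
rpm = 60·n = 547.549542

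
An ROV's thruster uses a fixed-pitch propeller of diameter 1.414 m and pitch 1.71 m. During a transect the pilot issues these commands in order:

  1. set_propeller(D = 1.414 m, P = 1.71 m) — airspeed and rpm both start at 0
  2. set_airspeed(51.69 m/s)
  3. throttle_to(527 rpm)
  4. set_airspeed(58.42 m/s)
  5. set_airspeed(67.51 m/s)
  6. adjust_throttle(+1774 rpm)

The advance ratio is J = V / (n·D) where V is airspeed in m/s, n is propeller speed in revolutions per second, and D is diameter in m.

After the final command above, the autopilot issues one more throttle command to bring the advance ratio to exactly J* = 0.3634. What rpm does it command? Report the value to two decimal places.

rpm = 7882.88

set_propeller: D = 1.414 m, P = 1.71 m (p = P/D = 1.209335); state ← (V=0, rpm=0)
set_airspeed(51.69): V ← 51.69 m/s
throttle_to(527): rpm ← 527
set_airspeed(58.42): V ← 58.42 m/s
set_airspeed(67.51): V ← 67.51 m/s
adjust_throttle(+1774): rpm ← 527 +1774 = 2301
final state: V = 67.51 m/s, rpm = 2301 → n = rpm/60 = 38.350000 rev/s
target J* = 0.3634; solve J* = V/(n·D) for n: n = V/(J*·D) = 67.51/(0.3634 × 1.414) = 131.381367 rev/s
rpm = 60·n = 7882.882006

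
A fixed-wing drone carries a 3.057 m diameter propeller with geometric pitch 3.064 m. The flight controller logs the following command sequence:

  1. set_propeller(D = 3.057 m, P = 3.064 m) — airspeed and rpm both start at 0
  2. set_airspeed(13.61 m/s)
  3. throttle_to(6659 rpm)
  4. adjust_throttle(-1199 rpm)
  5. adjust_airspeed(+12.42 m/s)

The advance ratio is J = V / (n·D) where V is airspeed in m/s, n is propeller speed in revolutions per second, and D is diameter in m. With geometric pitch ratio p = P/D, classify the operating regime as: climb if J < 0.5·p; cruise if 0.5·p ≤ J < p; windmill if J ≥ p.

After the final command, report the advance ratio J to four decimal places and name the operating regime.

set_propeller: D = 3.057 m, P = 3.064 m (p = P/D = 1.002290); state ← (V=0, rpm=0)
set_airspeed(13.61): V ← 13.61 m/s
throttle_to(6659): rpm ← 6659
adjust_throttle(-1199): rpm ← 6659 -1199 = 5460
adjust_airspeed(+12.42): V ← 13.61 +12.42 = 26.03 m/s
final state: V = 26.03 m/s, rpm = 5460 → n = rpm/60 = 91.000000 rev/s
J = V / (n·D) = 26.03 / (91.000000 × 3.057) = 0.093570
regime bands: climb J<0.5011 | cruise [0.5011, 1.0023) | windmill J≥1.0023
J = 0.0936 → climb

J = 0.0936, regime = climb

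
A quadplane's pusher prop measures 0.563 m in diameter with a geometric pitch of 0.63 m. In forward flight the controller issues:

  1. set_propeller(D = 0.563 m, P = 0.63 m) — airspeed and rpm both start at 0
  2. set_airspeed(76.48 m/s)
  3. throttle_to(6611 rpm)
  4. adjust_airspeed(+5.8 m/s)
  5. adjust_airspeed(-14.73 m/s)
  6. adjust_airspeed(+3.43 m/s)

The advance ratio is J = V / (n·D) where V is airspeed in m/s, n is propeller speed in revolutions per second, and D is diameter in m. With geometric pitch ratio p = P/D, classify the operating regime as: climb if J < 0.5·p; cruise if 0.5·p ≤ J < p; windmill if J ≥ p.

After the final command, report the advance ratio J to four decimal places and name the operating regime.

set_propeller: D = 0.563 m, P = 0.63 m (p = P/D = 1.119005); state ← (V=0, rpm=0)
set_airspeed(76.48): V ← 76.48 m/s
throttle_to(6611): rpm ← 6611
adjust_airspeed(+5.8): V ← 76.48 +5.8 = 82.28 m/s
adjust_airspeed(-14.73): V ← 82.28 -14.73 = 67.55 m/s
adjust_airspeed(+3.43): V ← 67.55 +3.43 = 70.98 m/s
final state: V = 70.98 m/s, rpm = 6611 → n = rpm/60 = 110.183333 rev/s
J = V / (n·D) = 70.98 / (110.183333 × 0.563) = 1.144226
regime bands: climb J<0.5595 | cruise [0.5595, 1.1190) | windmill J≥1.1190
J = 1.1442 → windmill

J = 1.1442, regime = windmill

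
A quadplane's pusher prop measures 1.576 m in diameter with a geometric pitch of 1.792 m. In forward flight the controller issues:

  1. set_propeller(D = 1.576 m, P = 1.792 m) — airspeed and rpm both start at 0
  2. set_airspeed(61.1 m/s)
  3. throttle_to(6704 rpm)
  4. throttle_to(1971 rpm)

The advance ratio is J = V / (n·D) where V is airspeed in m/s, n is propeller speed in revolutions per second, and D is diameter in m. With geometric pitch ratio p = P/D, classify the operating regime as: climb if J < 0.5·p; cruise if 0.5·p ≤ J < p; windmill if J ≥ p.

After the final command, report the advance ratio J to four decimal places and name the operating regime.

J = 1.1802, regime = windmill

set_propeller: D = 1.576 m, P = 1.792 m (p = P/D = 1.137056); state ← (V=0, rpm=0)
set_airspeed(61.1): V ← 61.1 m/s
throttle_to(6704): rpm ← 6704
throttle_to(1971): rpm ← 1971
final state: V = 61.1 m/s, rpm = 1971 → n = rpm/60 = 32.850000 rev/s
J = V / (n·D) = 61.1 / (32.850000 × 1.576) = 1.180184
regime bands: climb J<0.5685 | cruise [0.5685, 1.1371) | windmill J≥1.1371
J = 1.1802 → windmill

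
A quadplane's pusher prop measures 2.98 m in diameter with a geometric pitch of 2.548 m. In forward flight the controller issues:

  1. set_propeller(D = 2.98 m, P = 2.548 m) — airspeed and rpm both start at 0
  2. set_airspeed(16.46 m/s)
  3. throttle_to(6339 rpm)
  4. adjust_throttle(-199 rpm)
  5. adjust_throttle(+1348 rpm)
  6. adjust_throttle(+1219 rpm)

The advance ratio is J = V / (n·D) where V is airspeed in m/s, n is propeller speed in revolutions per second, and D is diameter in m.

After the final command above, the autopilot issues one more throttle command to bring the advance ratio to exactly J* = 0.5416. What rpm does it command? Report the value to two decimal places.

set_propeller: D = 2.98 m, P = 2.548 m (p = P/D = 0.855034); state ← (V=0, rpm=0)
set_airspeed(16.46): V ← 16.46 m/s
throttle_to(6339): rpm ← 6339
adjust_throttle(-199): rpm ← 6339 -199 = 6140
adjust_throttle(+1348): rpm ← 6140 +1348 = 7488
adjust_throttle(+1219): rpm ← 7488 +1219 = 8707
final state: V = 16.46 m/s, rpm = 8707 → n = rpm/60 = 145.116667 rev/s
target J* = 0.5416; solve J* = V/(n·D) for n: n = V/(J*·D) = 16.46/(0.5416 × 2.98) = 10.198467 rev/s
rpm = 60·n = 611.908043

rpm = 611.91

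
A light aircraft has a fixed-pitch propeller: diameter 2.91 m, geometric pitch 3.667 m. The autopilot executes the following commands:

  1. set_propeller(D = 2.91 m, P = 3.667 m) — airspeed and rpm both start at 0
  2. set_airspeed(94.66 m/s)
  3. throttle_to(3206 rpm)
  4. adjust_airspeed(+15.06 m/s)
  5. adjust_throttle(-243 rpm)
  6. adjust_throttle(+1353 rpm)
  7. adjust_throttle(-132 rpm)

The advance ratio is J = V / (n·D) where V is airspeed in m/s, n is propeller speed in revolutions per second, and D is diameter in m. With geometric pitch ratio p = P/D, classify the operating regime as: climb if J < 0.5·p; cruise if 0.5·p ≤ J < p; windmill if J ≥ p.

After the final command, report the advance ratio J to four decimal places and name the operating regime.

set_propeller: D = 2.91 m, P = 3.667 m (p = P/D = 1.260137); state ← (V=0, rpm=0)
set_airspeed(94.66): V ← 94.66 m/s
throttle_to(3206): rpm ← 3206
adjust_airspeed(+15.06): V ← 94.66 +15.06 = 109.72 m/s
adjust_throttle(-243): rpm ← 3206 -243 = 2963
adjust_throttle(+1353): rpm ← 2963 +1353 = 4316
adjust_throttle(-132): rpm ← 4316 -132 = 4184
final state: V = 109.72 m/s, rpm = 4184 → n = rpm/60 = 69.733333 rev/s
J = V / (n·D) = 109.72 / (69.733333 × 2.91) = 0.540695
regime bands: climb J<0.6301 | cruise [0.6301, 1.2601) | windmill J≥1.2601
J = 0.5407 → climb

J = 0.5407, regime = climb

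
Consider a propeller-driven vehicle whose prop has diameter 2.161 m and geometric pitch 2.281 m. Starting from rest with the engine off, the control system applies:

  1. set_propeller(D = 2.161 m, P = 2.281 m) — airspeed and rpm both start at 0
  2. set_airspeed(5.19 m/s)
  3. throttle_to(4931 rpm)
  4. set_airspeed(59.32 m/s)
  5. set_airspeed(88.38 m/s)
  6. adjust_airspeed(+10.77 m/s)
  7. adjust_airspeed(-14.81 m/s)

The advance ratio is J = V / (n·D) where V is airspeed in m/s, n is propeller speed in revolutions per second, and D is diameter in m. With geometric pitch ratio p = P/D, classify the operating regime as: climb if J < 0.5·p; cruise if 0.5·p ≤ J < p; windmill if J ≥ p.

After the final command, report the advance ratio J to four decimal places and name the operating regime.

J = 0.4749, regime = climb

set_propeller: D = 2.161 m, P = 2.281 m (p = P/D = 1.055530); state ← (V=0, rpm=0)
set_airspeed(5.19): V ← 5.19 m/s
throttle_to(4931): rpm ← 4931
set_airspeed(59.32): V ← 59.32 m/s
set_airspeed(88.38): V ← 88.38 m/s
adjust_airspeed(+10.77): V ← 88.38 +10.77 = 99.15 m/s
adjust_airspeed(-14.81): V ← 99.15 -14.81 = 84.34 m/s
final state: V = 84.34 m/s, rpm = 4931 → n = rpm/60 = 82.183333 rev/s
J = V / (n·D) = 84.34 / (82.183333 × 2.161) = 0.474892
regime bands: climb J<0.5278 | cruise [0.5278, 1.0555) | windmill J≥1.0555
J = 0.4749 → climb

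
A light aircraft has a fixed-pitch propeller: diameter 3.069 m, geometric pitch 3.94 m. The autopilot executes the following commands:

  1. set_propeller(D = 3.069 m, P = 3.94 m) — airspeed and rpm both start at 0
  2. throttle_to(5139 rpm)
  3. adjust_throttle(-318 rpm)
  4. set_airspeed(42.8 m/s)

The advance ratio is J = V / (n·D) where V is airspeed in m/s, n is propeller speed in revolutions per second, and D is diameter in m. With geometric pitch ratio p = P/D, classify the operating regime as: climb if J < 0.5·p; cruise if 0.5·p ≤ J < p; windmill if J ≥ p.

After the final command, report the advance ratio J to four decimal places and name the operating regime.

set_propeller: D = 3.069 m, P = 3.94 m (p = P/D = 1.283806); state ← (V=0, rpm=0)
throttle_to(5139): rpm ← 5139
adjust_throttle(-318): rpm ← 5139 -318 = 4821
set_airspeed(42.8): V ← 42.8 m/s
final state: V = 42.8 m/s, rpm = 4821 → n = rpm/60 = 80.350000 rev/s
J = V / (n·D) = 42.8 / (80.350000 × 3.069) = 0.173565
regime bands: climb J<0.6419 | cruise [0.6419, 1.2838) | windmill J≥1.2838
J = 0.1736 → climb

J = 0.1736, regime = climb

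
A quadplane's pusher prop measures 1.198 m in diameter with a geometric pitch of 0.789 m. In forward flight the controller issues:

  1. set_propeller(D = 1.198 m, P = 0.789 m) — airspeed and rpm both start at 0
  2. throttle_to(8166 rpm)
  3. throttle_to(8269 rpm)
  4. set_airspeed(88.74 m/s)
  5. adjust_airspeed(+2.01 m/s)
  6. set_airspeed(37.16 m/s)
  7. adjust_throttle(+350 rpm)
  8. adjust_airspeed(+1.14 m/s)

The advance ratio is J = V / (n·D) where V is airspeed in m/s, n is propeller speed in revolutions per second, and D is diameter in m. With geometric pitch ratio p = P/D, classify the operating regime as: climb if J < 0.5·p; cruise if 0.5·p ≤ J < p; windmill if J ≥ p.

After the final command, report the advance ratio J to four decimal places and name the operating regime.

J = 0.2226, regime = climb

set_propeller: D = 1.198 m, P = 0.789 m (p = P/D = 0.658598); state ← (V=0, rpm=0)
throttle_to(8166): rpm ← 8166
throttle_to(8269): rpm ← 8269
set_airspeed(88.74): V ← 88.74 m/s
adjust_airspeed(+2.01): V ← 88.74 +2.01 = 90.75 m/s
set_airspeed(37.16): V ← 37.16 m/s
adjust_throttle(+350): rpm ← 8269 +350 = 8619
adjust_airspeed(+1.14): V ← 37.16 +1.14 = 38.3 m/s
final state: V = 38.3 m/s, rpm = 8619 → n = rpm/60 = 143.650000 rev/s
J = V / (n·D) = 38.3 / (143.650000 × 1.198) = 0.222554
regime bands: climb J<0.3293 | cruise [0.3293, 0.6586) | windmill J≥0.6586
J = 0.2226 → climb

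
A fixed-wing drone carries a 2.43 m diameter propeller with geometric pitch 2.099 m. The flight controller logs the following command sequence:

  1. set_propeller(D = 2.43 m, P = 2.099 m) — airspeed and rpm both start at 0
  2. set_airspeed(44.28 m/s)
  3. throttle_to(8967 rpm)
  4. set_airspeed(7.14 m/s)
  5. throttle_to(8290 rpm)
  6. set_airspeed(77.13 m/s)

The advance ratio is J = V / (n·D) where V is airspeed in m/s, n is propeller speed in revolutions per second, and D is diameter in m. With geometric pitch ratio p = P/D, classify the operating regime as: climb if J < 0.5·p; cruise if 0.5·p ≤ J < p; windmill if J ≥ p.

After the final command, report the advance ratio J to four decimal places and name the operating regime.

J = 0.2297, regime = climb

set_propeller: D = 2.43 m, P = 2.099 m (p = P/D = 0.863786); state ← (V=0, rpm=0)
set_airspeed(44.28): V ← 44.28 m/s
throttle_to(8967): rpm ← 8967
set_airspeed(7.14): V ← 7.14 m/s
throttle_to(8290): rpm ← 8290
set_airspeed(77.13): V ← 77.13 m/s
final state: V = 77.13 m/s, rpm = 8290 → n = rpm/60 = 138.166667 rev/s
J = V / (n·D) = 77.13 / (138.166667 × 2.43) = 0.229728
regime bands: climb J<0.4319 | cruise [0.4319, 0.8638) | windmill J≥0.8638
J = 0.2297 → climb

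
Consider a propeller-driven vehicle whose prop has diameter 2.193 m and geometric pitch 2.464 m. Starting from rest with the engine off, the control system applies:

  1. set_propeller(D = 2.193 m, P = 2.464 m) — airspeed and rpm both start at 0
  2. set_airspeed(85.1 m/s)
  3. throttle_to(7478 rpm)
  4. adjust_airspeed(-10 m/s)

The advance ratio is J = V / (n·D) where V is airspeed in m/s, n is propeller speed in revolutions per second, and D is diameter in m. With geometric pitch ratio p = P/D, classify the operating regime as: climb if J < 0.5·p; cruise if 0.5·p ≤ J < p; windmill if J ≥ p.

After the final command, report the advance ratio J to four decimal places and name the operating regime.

set_propeller: D = 2.193 m, P = 2.464 m (p = P/D = 1.123575); state ← (V=0, rpm=0)
set_airspeed(85.1): V ← 85.1 m/s
throttle_to(7478): rpm ← 7478
adjust_airspeed(-10): V ← 85.1 -10 = 75.1 m/s
final state: V = 75.1 m/s, rpm = 7478 → n = rpm/60 = 124.633333 rev/s
J = V / (n·D) = 75.1 / (124.633333 × 2.193) = 0.274769
regime bands: climb J<0.5618 | cruise [0.5618, 1.1236) | windmill J≥1.1236
J = 0.2748 → climb

J = 0.2748, regime = climb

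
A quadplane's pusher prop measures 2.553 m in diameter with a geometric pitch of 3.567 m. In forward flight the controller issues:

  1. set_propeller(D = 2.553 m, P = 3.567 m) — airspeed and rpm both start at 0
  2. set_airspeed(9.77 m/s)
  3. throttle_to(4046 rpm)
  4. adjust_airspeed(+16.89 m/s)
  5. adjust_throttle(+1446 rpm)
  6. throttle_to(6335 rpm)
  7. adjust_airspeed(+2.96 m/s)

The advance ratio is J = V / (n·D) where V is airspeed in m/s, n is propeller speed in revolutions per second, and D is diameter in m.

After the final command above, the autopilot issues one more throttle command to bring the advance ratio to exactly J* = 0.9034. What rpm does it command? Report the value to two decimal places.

rpm = 770.56

set_propeller: D = 2.553 m, P = 3.567 m (p = P/D = 1.397180); state ← (V=0, rpm=0)
set_airspeed(9.77): V ← 9.77 m/s
throttle_to(4046): rpm ← 4046
adjust_airspeed(+16.89): V ← 9.77 +16.89 = 26.66 m/s
adjust_throttle(+1446): rpm ← 4046 +1446 = 5492
throttle_to(6335): rpm ← 6335
adjust_airspeed(+2.96): V ← 26.66 +2.96 = 29.62 m/s
final state: V = 29.62 m/s, rpm = 6335 → n = rpm/60 = 105.583333 rev/s
target J* = 0.9034; solve J* = V/(n·D) for n: n = V/(J*·D) = 29.62/(0.9034 × 2.553) = 12.842635 rev/s
rpm = 60·n = 770.558124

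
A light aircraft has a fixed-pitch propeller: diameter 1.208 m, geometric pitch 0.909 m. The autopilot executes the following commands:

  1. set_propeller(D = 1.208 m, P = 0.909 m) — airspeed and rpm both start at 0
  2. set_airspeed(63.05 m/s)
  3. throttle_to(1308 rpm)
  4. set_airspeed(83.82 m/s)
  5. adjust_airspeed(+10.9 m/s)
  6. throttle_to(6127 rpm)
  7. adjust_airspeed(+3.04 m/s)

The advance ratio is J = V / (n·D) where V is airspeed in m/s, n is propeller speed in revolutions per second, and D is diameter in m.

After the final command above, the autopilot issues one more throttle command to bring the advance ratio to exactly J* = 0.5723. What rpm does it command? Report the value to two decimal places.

set_propeller: D = 1.208 m, P = 0.909 m (p = P/D = 0.752483); state ← (V=0, rpm=0)
set_airspeed(63.05): V ← 63.05 m/s
throttle_to(1308): rpm ← 1308
set_airspeed(83.82): V ← 83.82 m/s
adjust_airspeed(+10.9): V ← 83.82 +10.9 = 94.72 m/s
throttle_to(6127): rpm ← 6127
adjust_airspeed(+3.04): V ← 94.72 +3.04 = 97.76 m/s
final state: V = 97.76 m/s, rpm = 6127 → n = rpm/60 = 102.116667 rev/s
target J* = 0.5723; solve J* = V/(n·D) for n: n = V/(J*·D) = 97.76/(0.5723 × 1.208) = 141.406871 rev/s
rpm = 60·n = 8484.412265

rpm = 8484.41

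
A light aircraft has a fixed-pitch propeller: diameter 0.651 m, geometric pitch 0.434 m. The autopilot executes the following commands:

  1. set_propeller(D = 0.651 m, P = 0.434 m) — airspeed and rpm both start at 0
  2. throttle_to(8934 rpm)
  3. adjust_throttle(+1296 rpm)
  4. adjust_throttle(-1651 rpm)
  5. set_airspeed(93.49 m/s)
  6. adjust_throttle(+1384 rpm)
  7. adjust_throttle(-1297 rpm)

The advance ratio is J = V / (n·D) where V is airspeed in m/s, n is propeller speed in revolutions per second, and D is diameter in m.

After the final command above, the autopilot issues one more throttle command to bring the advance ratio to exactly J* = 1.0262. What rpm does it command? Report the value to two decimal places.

rpm = 8396.60

set_propeller: D = 0.651 m, P = 0.434 m (p = P/D = 0.666667); state ← (V=0, rpm=0)
throttle_to(8934): rpm ← 8934
adjust_throttle(+1296): rpm ← 8934 +1296 = 10230
adjust_throttle(-1651): rpm ← 10230 -1651 = 8579
set_airspeed(93.49): V ← 93.49 m/s
adjust_throttle(+1384): rpm ← 8579 +1384 = 9963
adjust_throttle(-1297): rpm ← 9963 -1297 = 8666
final state: V = 93.49 m/s, rpm = 8666 → n = rpm/60 = 144.433333 rev/s
target J* = 1.0262; solve J* = V/(n·D) for n: n = V/(J*·D) = 93.49/(1.0262 × 0.651) = 139.943316 rev/s
rpm = 60·n = 8396.598969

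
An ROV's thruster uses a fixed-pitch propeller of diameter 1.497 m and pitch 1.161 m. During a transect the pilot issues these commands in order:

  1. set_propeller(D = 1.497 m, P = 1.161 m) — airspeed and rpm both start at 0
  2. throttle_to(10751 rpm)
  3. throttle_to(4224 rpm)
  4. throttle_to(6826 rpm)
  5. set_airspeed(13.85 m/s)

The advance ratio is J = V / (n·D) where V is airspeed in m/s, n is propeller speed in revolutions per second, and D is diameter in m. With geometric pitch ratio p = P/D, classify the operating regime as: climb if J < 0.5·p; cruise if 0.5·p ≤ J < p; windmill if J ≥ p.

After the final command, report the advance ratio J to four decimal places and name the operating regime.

set_propeller: D = 1.497 m, P = 1.161 m (p = P/D = 0.775551); state ← (V=0, rpm=0)
throttle_to(10751): rpm ← 10751
throttle_to(4224): rpm ← 4224
throttle_to(6826): rpm ← 6826
set_airspeed(13.85): V ← 13.85 m/s
final state: V = 13.85 m/s, rpm = 6826 → n = rpm/60 = 113.766667 rev/s
J = V / (n·D) = 13.85 / (113.766667 × 1.497) = 0.081323
regime bands: climb J<0.3878 | cruise [0.3878, 0.7756) | windmill J≥0.7756
J = 0.0813 → climb

J = 0.0813, regime = climb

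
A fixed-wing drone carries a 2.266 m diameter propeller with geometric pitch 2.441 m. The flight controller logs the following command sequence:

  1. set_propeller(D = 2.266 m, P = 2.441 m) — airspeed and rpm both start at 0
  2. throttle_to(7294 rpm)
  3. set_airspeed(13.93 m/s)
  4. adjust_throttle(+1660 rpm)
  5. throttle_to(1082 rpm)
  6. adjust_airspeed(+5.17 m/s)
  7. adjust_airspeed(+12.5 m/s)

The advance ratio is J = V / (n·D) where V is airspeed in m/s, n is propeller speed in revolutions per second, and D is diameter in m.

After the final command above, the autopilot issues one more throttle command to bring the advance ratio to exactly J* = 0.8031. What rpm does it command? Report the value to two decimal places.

rpm = 1041.86

set_propeller: D = 2.266 m, P = 2.441 m (p = P/D = 1.077229); state ← (V=0, rpm=0)
throttle_to(7294): rpm ← 7294
set_airspeed(13.93): V ← 13.93 m/s
adjust_throttle(+1660): rpm ← 7294 +1660 = 8954
throttle_to(1082): rpm ← 1082
adjust_airspeed(+5.17): V ← 13.93 +5.17 = 19.1 m/s
adjust_airspeed(+12.5): V ← 19.1 +12.5 = 31.6 m/s
final state: V = 31.6 m/s, rpm = 1082 → n = rpm/60 = 18.033333 rev/s
target J* = 0.8031; solve J* = V/(n·D) for n: n = V/(J*·D) = 31.6/(0.8031 × 2.266) = 17.364311 rev/s
rpm = 60·n = 1041.858649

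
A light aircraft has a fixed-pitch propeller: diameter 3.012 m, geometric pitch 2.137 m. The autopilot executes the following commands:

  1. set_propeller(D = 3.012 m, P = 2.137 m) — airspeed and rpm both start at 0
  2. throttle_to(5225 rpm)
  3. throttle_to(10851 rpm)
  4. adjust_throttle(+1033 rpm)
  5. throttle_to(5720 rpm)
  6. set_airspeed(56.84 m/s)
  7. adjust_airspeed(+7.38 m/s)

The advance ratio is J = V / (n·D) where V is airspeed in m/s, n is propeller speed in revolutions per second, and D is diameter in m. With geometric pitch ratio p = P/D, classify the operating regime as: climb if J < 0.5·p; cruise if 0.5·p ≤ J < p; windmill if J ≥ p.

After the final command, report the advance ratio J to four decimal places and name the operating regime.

J = 0.2237, regime = climb

set_propeller: D = 3.012 m, P = 2.137 m (p = P/D = 0.709495); state ← (V=0, rpm=0)
throttle_to(5225): rpm ← 5225
throttle_to(10851): rpm ← 10851
adjust_throttle(+1033): rpm ← 10851 +1033 = 11884
throttle_to(5720): rpm ← 5720
set_airspeed(56.84): V ← 56.84 m/s
adjust_airspeed(+7.38): V ← 56.84 +7.38 = 64.22 m/s
final state: V = 64.22 m/s, rpm = 5720 → n = rpm/60 = 95.333333 rev/s
J = V / (n·D) = 64.22 / (95.333333 × 3.012) = 0.223651
regime bands: climb J<0.3547 | cruise [0.3547, 0.7095) | windmill J≥0.7095
J = 0.2237 → climb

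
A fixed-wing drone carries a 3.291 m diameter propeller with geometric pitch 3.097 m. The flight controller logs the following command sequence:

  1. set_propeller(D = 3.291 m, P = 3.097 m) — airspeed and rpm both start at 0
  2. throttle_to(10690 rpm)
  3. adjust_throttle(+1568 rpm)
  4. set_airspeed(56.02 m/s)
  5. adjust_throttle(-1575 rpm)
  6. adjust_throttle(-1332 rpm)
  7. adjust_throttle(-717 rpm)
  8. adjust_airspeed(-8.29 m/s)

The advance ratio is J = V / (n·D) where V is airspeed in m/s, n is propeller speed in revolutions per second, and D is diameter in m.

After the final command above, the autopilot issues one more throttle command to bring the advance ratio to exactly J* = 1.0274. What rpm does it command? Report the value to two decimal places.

set_propeller: D = 3.291 m, P = 3.097 m (p = P/D = 0.941051); state ← (V=0, rpm=0)
throttle_to(10690): rpm ← 10690
adjust_throttle(+1568): rpm ← 10690 +1568 = 12258
set_airspeed(56.02): V ← 56.02 m/s
adjust_throttle(-1575): rpm ← 12258 -1575 = 10683
adjust_throttle(-1332): rpm ← 10683 -1332 = 9351
adjust_throttle(-717): rpm ← 9351 -717 = 8634
adjust_airspeed(-8.29): V ← 56.02 -8.29 = 47.73 m/s
final state: V = 47.73 m/s, rpm = 8634 → n = rpm/60 = 143.900000 rev/s
target J* = 1.0274; solve J* = V/(n·D) for n: n = V/(J*·D) = 47.73/(1.0274 × 3.291) = 14.116401 rev/s
rpm = 60·n = 846.984068

rpm = 846.98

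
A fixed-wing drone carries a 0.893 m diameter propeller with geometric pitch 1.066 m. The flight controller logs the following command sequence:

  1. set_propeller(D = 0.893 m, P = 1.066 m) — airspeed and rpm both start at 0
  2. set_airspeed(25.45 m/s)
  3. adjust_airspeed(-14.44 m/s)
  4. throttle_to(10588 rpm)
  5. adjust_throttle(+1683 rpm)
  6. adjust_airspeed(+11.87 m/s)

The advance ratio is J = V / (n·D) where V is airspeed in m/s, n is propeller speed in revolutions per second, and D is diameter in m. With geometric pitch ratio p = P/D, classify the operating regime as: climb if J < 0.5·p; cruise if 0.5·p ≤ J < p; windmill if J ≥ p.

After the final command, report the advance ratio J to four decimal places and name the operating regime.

set_propeller: D = 0.893 m, P = 1.066 m (p = P/D = 1.193729); state ← (V=0, rpm=0)
set_airspeed(25.45): V ← 25.45 m/s
adjust_airspeed(-14.44): V ← 25.45 -14.44 = 11.01 m/s
throttle_to(10588): rpm ← 10588
adjust_throttle(+1683): rpm ← 10588 +1683 = 12271
adjust_airspeed(+11.87): V ← 11.01 +11.87 = 22.88 m/s
final state: V = 22.88 m/s, rpm = 12271 → n = rpm/60 = 204.516667 rev/s
J = V / (n·D) = 22.88 / (204.516667 × 0.893) = 0.125278
regime bands: climb J<0.5969 | cruise [0.5969, 1.1937) | windmill J≥1.1937
J = 0.1253 → climb

J = 0.1253, regime = climb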